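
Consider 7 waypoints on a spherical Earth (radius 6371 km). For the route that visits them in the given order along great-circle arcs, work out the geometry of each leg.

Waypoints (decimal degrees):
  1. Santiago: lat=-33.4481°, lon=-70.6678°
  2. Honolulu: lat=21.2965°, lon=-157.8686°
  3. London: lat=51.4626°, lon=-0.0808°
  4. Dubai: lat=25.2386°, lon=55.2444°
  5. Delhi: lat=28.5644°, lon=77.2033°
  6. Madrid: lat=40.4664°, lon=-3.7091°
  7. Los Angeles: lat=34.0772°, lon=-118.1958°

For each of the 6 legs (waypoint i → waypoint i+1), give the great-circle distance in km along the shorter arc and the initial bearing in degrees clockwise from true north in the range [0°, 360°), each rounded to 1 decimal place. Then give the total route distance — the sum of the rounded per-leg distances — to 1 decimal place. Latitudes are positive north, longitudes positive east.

Leg 1: φ1=-0.5837795, φ2=0.3716940, Δφ=0.9554735, Δλ=-1.5219411 rad; a=sin²(Δφ/2)+cosφ1·cosφ2·sin²(Δλ/2)=0.5811102938; c=2·atan2(√a, √(1-a))=1.733736961; dist=6371·c=11045.638 ≈ 11045.6 km; running total=11045.6 km
Leg 1 bearing: y=sinΔλ·cosφ2=-0.93060171, x=cosφ1·sinφ2-sinφ1·cosφ2·cosΔλ=0.32812335; θ=atan2(y, x)=-70.5777° <0 so +360° → 289.4223° ≈ 289.4°
Leg 2: φ1=0.3716940, φ2=0.8981918, Δφ=0.5264978, Δλ=2.7539166 rad; a=sin²(Δφ/2)+cosφ1·cosφ2·sin²(Δλ/2)=0.6266562266; c=2·atan2(√a, √(1-a))=1.826899188; dist=6371·c=11639.175 ≈ 11639.2 km; running total=22684.8 km
Leg 2 bearing: y=sinΔλ·cosφ2=0.23552721, x=cosφ1·sinφ2-sinφ1·cosφ2·cosΔλ=0.93827487; θ=atan2(y, x)=14.0913° ≈ 14.1°
Leg 3: φ1=0.8981918, φ2=0.4404967, Δφ=-0.4576951, Δλ=0.9656069 rad; a=sin²(Δφ/2)+cosφ1·cosφ2·sin²(Δλ/2)=0.1729317822; c=2·atan2(√a, √(1-a))=0.857755983; dist=6371·c=5464.763 ≈ 5464.8 km; running total=28149.6 km
Leg 3 bearing: y=sinΔλ·cosφ2=0.74388858, x=cosφ1·sinφ2-sinφ1·cosφ2·cosΔλ=-0.13687697; θ=atan2(y, x)=100.4259° ≈ 100.4°
Leg 4: φ1=0.4404967, φ2=0.4985428, Δφ=0.0580462, Δλ=0.3832551 rad; a=sin²(Δφ/2)+cosφ1·cosφ2·sin²(Δλ/2)=0.0296594728; c=2·atan2(√a, √(1-a))=0.346164294; dist=6371·c=2205.413 ≈ 2205.4 km; running total=30355.0 km
Leg 4 bearing: y=sinΔλ·cosφ2=0.32842534, x=cosφ1·sinφ2-sinφ1·cosφ2·cosΔλ=0.08518186; θ=atan2(y, x)=75.4599° ≈ 75.5°
Leg 5: φ1=0.4985428, φ2=0.7062719, Δφ=0.2077291, Δλ=-1.4121878 rad; a=sin²(Δφ/2)+cosφ1·cosφ2·sin²(Δλ/2)=0.2920731211; c=2·atan2(√a, √(1-a))=1.141914943; dist=6371·c=7275.140 ≈ 7275.1 km; running total=37630.1 km
Leg 5 bearing: y=sinΔλ·cosφ2=-0.75123731, x=cosφ1·sinφ2-sinφ1·cosφ2·cosΔλ=0.51255064; θ=atan2(y, x)=-55.6952° <0 so +360° → 304.3048° ≈ 304.3°
Leg 6: φ1=0.7062719, φ2=0.5947593, Δφ=-0.1115126, Δλ=-1.9981699 rad; a=sin²(Δφ/2)+cosφ1·cosφ2·sin²(Δλ/2)=0.4487713121; c=2·atan2(√a, √(1-a))=1.468158841; dist=6371·c=9353.640 ≈ 9353.6 km; running total=46983.7 km
Leg 6 bearing: y=sinΔλ·cosφ2=-0.75378550, x=cosφ1·sinφ2-sinφ1·cosφ2·cosΔλ=0.64908390; θ=atan2(y, x)=-49.2683° <0 so +360° → 310.7317° ≈ 310.7°

Leg 1: dist=11045.6 km, bearing=289.4°
Leg 2: dist=11639.2 km, bearing=14.1°
Leg 3: dist=5464.8 km, bearing=100.4°
Leg 4: dist=2205.4 km, bearing=75.5°
Leg 5: dist=7275.1 km, bearing=304.3°
Leg 6: dist=9353.6 km, bearing=310.7°
Total: 46983.7 km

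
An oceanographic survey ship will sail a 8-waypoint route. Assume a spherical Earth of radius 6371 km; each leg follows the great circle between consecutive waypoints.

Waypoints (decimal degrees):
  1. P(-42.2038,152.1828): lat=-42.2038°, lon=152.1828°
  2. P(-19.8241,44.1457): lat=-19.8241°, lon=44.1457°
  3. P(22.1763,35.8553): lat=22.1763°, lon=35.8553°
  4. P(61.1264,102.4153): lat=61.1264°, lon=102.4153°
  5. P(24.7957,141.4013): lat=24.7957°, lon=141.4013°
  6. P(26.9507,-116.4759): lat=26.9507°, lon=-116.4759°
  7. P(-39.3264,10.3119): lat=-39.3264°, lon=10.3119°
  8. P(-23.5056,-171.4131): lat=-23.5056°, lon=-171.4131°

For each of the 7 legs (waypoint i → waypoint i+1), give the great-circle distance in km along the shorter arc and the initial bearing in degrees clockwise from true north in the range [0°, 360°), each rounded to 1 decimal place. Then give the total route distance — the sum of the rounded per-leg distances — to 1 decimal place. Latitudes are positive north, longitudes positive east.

Leg 1: φ1=-0.7365953, φ2=-0.3459958, Δφ=0.3905995, Δλ=-1.8856031 rad; a=sin²(Δφ/2)+cosφ1·cosφ2·sin²(Δλ/2)=0.4939756803; c=2·atan2(√a, √(1-a))=1.558747396; dist=6371·c=9930.780 ≈ 9930.8 km; running total=9930.8 km
Leg 1 bearing: y=sinΔλ·cosφ2=-0.89450678, x=cosφ1·sinφ2-sinφ1·cosφ2·cosΔλ=-0.44689200; θ=atan2(y, x)=-116.5465° <0 so +360° → 243.4535° ≈ 243.5°
Leg 2: φ1=-0.3459958, φ2=0.3870495, Δφ=0.7330453, Δλ=-0.1446948 rad; a=sin²(Δφ/2)+cosφ1·cosφ2·sin²(Δλ/2)=0.1329816918; c=2·atan2(√a, √(1-a))=0.746549333; dist=6371·c=4756.266 ≈ 4756.3 km; running total=14687.1 km
Leg 2 bearing: y=sinΔλ·cosφ2=-0.13352418, x=cosφ1·sinφ2-sinφ1·cosφ2·cosΔλ=0.66585399; θ=atan2(y, x)=-11.3392° <0 so +360° → 348.6608° ≈ 348.7°
Leg 3: φ1=0.3870495, φ2=1.0668569, Δφ=0.6798075, Δλ=1.1616912 rad; a=sin²(Δφ/2)+cosφ1·cosφ2·sin²(Δλ/2)=0.2457952206; c=2·atan2(√a, √(1-a))=1.037459500; dist=6371·c=6609.654 ≈ 6609.7 km; running total=21296.8 km
Leg 3 bearing: y=sinΔλ·cosφ2=0.44303040, x=cosφ1·sinφ2-sinφ1·cosφ2·cosΔλ=0.73840625; θ=atan2(y, x)=30.9630° ≈ 31.0°
Leg 4: φ1=1.0668569, φ2=0.4327666, Δφ=-0.6340903, Δλ=0.6804341 rad; a=sin²(Δφ/2)+cosφ1·cosφ2·sin²(Δλ/2)=0.1460061754; c=2·atan2(√a, √(1-a))=0.784151651; dist=6371·c=4995.830 ≈ 4995.8 km; running total=26292.6 km
Leg 4 bearing: y=sinΔλ·cosφ2=0.57113028, x=cosφ1·sinφ2-sinφ1·cosφ2·cosΔλ=-0.41540786; θ=atan2(y, x)=126.0300° ≈ 126.0°
Leg 5: φ1=0.4327666, φ2=0.4703785, Δφ=0.0376118, Δλ=-4.5008062 rad; a=sin²(Δφ/2)+cosφ1·cosφ2·sin²(Δλ/2)=0.4899336173; c=2·atan2(√a, √(1-a))=1.550662201; dist=6371·c=9879.269 ≈ 9879.3 km; running total=36171.9 km
Leg 5 bearing: y=sinΔλ·cosφ2=0.87151845, x=cosφ1·sinφ2-sinφ1·cosφ2·cosΔλ=0.48994924; θ=atan2(y, x)=60.6562° ≈ 60.7°
Leg 6: φ1=0.4703785, φ2=-0.6863752, Δφ=-1.1567536, Δλ=2.2128646 rad; a=sin²(Δφ/2)+cosφ1·cosφ2·sin²(Δλ/2)=0.8500785125; c=2·atan2(√a, √(1-a))=2.346413726; dist=6371·c=14949.002 ≈ 14949.0 km; running total=51120.9 km
Leg 6 bearing: y=sinΔλ·cosφ2=0.61950303, x=cosφ1·sinφ2-sinφ1·cosφ2·cosΔλ=-0.35495934; θ=atan2(y, x)=119.8116° ≈ 119.8°
Leg 7: φ1=-0.6863752, φ2=-0.4102501, Δφ=0.2761251, Δλ=-3.1716996 rad; a=sin²(Δφ/2)+cosφ1·cosφ2·sin²(Δλ/2)=0.7281398223; c=2·atan2(√a, √(1-a))=2.044606079; dist=6371·c=13026.185 ≈ 13026.2 km; running total=64147.1 km
Leg 7 bearing: y=sinΔλ·cosφ2=0.02760452, x=cosφ1·sinφ2-sinφ1·cosφ2·cosΔλ=-0.88940816; θ=atan2(y, x)=178.2223° ≈ 178.2°

Leg 1: dist=9930.8 km, bearing=243.5°
Leg 2: dist=4756.3 km, bearing=348.7°
Leg 3: dist=6609.7 km, bearing=31.0°
Leg 4: dist=4995.8 km, bearing=126.0°
Leg 5: dist=9879.3 km, bearing=60.7°
Leg 6: dist=14949.0 km, bearing=119.8°
Leg 7: dist=13026.2 km, bearing=178.2°
Total: 64147.1 km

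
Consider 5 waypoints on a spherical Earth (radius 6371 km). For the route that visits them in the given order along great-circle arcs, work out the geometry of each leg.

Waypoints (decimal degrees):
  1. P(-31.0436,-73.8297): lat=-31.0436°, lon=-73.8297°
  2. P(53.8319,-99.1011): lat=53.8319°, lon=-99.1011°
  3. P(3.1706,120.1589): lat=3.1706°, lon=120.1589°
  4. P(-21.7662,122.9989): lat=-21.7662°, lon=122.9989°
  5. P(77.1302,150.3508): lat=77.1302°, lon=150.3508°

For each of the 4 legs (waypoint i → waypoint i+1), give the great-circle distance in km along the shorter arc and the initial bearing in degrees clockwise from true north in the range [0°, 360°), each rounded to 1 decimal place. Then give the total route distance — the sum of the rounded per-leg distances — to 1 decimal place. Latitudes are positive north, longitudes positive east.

Leg 1: dist=9746.7 km, bearing=345.4°
Leg 2: dist=12710.2 km, bearing=316.1°
Leg 3: dist=2790.0 km, bearing=173.8°
Leg 4: dist=11146.2 km, bearing=6.0°
Total: 36393.1 km

Leg 1: φ1=-0.5418130, φ2=0.9395439, Δφ=1.4813569, Δλ=-0.4410691 rad; a=sin²(Δφ/2)+cosφ1·cosφ2·sin²(Δλ/2)=0.4795354260; c=2·atan2(√a, √(1-a))=1.529855743; dist=6371·c=9746.711 ≈ 9746.7 km; running total=9746.7 km
Leg 1 bearing: y=sinΔλ·cosφ2=-0.25194157, x=cosφ1·sinφ2-sinφ1·cosφ2·cosΔλ=0.96687654; θ=atan2(y, x)=-14.6049° <0 so +360° → 345.3951° ≈ 345.4°
Leg 2: φ1=0.9395439, φ2=0.0553374, Δφ=-0.8842065, Δλ=3.8268089 rad; a=sin²(Δφ/2)+cosφ1·cosφ2·sin²(Δλ/2)=0.7057987845; c=2·atan2(√a, √(1-a))=1.995002636; dist=6371·c=12710.162 ≈ 12710.2 km; running total=22456.9 km
Leg 2 bearing: y=sinΔλ·cosφ2=-0.63187177, x=cosφ1·sinφ2-sinφ1·cosφ2·cosΔλ=0.65675376; θ=atan2(y, x)=-43.8938° <0 so +360° → 316.1062° ≈ 316.1°
Leg 3: φ1=0.0553374, φ2=-0.3798919, Δφ=-0.4352293, Δλ=0.0495674 rad; a=sin²(Δφ/2)+cosφ1·cosφ2·sin²(Δλ/2)=0.0471827471; c=2·atan2(√a, √(1-a))=0.437922721; dist=6371·c=2790.006 ≈ 2790.0 km; running total=25246.9 km
Leg 3 bearing: y=sinΔλ·cosφ2=0.04601459, x=cosφ1·sinφ2-sinφ1·cosφ2·cosΔλ=-0.42155522; θ=atan2(y, x)=173.7706° ≈ 173.8°
Leg 4: φ1=-0.3798919, φ2=1.3461759, Δφ=1.7260678, Δλ=0.4773807 rad; a=sin²(Δφ/2)+cosφ1·cosφ2·sin²(Δλ/2)=0.5888872741; c=2·atan2(√a, √(1-a))=1.749520840; dist=6371·c=11146.197 ≈ 11146.2 km; running total=36393.1 km
Leg 4 bearing: y=sinΔλ·cosφ2=0.10233715, x=cosφ1·sinφ2-sinφ1·cosφ2·cosΔλ=0.97873557; θ=atan2(y, x)=5.9692° ≈ 6.0°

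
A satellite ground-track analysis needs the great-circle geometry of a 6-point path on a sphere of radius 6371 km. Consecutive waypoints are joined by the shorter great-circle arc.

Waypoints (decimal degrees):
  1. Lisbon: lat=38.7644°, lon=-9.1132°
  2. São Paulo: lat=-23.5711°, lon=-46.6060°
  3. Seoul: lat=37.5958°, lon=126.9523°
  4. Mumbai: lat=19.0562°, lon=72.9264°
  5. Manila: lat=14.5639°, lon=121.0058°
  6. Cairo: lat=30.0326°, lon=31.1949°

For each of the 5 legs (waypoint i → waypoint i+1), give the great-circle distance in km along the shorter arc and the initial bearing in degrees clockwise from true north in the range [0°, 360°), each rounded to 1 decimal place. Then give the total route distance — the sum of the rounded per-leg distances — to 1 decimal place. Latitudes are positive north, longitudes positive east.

Leg 1: φ1=0.6765664, φ2=-0.4113933, Δφ=-1.0879597, Δλ=-0.6543728 rad; a=sin²(Δφ/2)+cosφ1·cosφ2·sin²(Δλ/2)=0.3416680905; c=2·atan2(√a, √(1-a))=1.248586097; dist=6371·c=7954.742 ≈ 7954.7 km; running total=7954.7 km
Leg 1 bearing: y=sinΔλ·cosφ2=-0.55787776, x=cosφ1·sinφ2-sinφ1·cosφ2·cosΔλ=-0.76713521; θ=atan2(y, x)=-143.9745° <0 so +360° → 216.0255° ≈ 216.0°
Leg 2: φ1=-0.4113933, φ2=0.6561705, Δφ=1.0675638, Δλ=3.0291638 rad; a=sin²(Δφ/2)+cosφ1·cosφ2·sin²(Δλ/2)=0.9828031700; c=2·atan2(√a, √(1-a))=2.878561696; dist=6371·c=18339.317 ≈ 18339.3 km; running total=26294.0 km
Leg 2 bearing: y=sinΔλ·cosφ2=0.08889371, x=cosφ1·sinφ2-sinφ1·cosφ2·cosΔλ=0.24434055; θ=atan2(y, x)=19.9919° ≈ 20.0°
Leg 3: φ1=0.6561705, φ2=0.3325934, Δφ=-0.3235771, Δλ=-0.9429298 rad; a=sin²(Δφ/2)+cosφ1·cosφ2·sin²(Δλ/2)=0.1804414926; c=2·atan2(√a, √(1-a))=0.877446671; dist=6371·c=5590.213 ≈ 5590.2 km; running total=31884.2 km
Leg 3 bearing: y=sinΔλ·cosφ2=-0.76493294, x=cosφ1·sinφ2-sinφ1·cosφ2·cosΔλ=-0.08004399; θ=atan2(y, x)=-95.9738° <0 so +360° → 264.0262° ≈ 264.0°
Leg 4: φ1=0.3325934, φ2=0.2541880, Δφ=-0.0784054, Δλ=0.8391438 rad; a=sin²(Δφ/2)+cosφ1·cosφ2·sin²(Δλ/2)=0.1533516276; c=2·atan2(√a, √(1-a))=0.804742613; dist=6371·c=5127.015 ≈ 5127.0 km; running total=37011.2 km
Leg 4 bearing: y=sinΔλ·cosφ2=0.72016274, x=cosφ1·sinφ2-sinφ1·cosφ2·cosΔλ=0.02655671; θ=atan2(y, x)=87.8881° ≈ 87.9°
Leg 5: φ1=0.2541880, φ2=0.5241678, Δφ=0.2699797, Δλ=-1.5674959 rad; a=sin²(Δφ/2)+cosφ1·cosφ2·sin²(Δλ/2)=0.4356904148; c=2·atan2(√a, √(1-a))=1.441819868; dist=6371·c=9185.834 ≈ 9185.8 km; running total=46197.0 km
Leg 5 bearing: y=sinΔλ·cosφ2=-0.86573606, x=cosφ1·sinφ2-sinφ1·cosφ2·cosΔλ=0.48369224; θ=atan2(y, x)=-60.8076° <0 so +360° → 299.1924° ≈ 299.2°

Leg 1: dist=7954.7 km, bearing=216.0°
Leg 2: dist=18339.3 km, bearing=20.0°
Leg 3: dist=5590.2 km, bearing=264.0°
Leg 4: dist=5127.0 km, bearing=87.9°
Leg 5: dist=9185.8 km, bearing=299.2°
Total: 46197.0 km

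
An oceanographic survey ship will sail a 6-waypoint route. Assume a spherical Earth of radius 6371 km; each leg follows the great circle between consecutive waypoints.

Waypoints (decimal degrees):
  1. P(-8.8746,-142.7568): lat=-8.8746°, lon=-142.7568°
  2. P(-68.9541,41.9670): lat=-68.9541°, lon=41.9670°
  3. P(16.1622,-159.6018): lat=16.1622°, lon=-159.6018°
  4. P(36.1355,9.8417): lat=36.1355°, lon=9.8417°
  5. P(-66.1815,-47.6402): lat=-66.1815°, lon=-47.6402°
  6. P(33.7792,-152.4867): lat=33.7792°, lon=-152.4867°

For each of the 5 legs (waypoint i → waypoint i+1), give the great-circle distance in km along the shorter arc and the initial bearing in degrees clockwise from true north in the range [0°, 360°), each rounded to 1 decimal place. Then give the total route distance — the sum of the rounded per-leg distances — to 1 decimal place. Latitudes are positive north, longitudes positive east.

Leg 1: dist=11353.1 km, bearing=181.7°
Leg 2: dist=13953.8 km, bearing=154.3°
Leg 3: dist=14094.8 km, bearing=10.6°
Leg 4: dist=12382.1 km, bearing=201.4°
Leg 5: dist=14064.8 km, bearing=272.1°
Total: 65848.6 km

Leg 1: φ1=-0.1548910, φ2=-1.2034761, Δφ=-1.0485851, Δλ=3.2240385 rad; a=sin²(Δφ/2)+cosφ1·cosφ2·sin²(Δλ/2)=0.6048149776; c=2·atan2(√a, √(1-a))=1.781992817; dist=6371·c=11353.076 ≈ 11353.1 km; running total=11353.1 km
Leg 1 bearing: y=sinΔλ·cosφ2=-0.02957408, x=cosφ1·sinφ2-sinφ1·cosφ2·cosΔλ=-0.97733344; θ=atan2(y, x)=-178.2668° <0 so +360° → 181.7332° ≈ 181.7°
Leg 2: φ1=-1.2034761, φ2=0.2820836, Δφ=1.4855597, Δλ=-3.5180392 rad; a=sin²(Δφ/2)+cosφ1·cosφ2·sin²(Δλ/2)=0.7902795672; c=2·atan2(√a, √(1-a))=2.190211563; dist=6371·c=13953.838 ≈ 13953.8 km; running total=25306.9 km
Leg 2 bearing: y=sinΔλ·cosφ2=0.35308902, x=cosφ1·sinφ2-sinφ1·cosφ2·cosΔλ=-0.73367516; θ=atan2(y, x)=154.3003° ≈ 154.3°
Leg 3: φ1=0.2820836, φ2=0.6306835, Δφ=0.3485998, Δλ=2.9573470 rad; a=sin²(Δφ/2)+cosφ1·cosφ2·sin²(Δλ/2)=0.7992148876; c=2·atan2(√a, √(1-a))=2.212336096; dist=6371·c=14094.793 ≈ 14094.8 km; running total=39401.7 km
Leg 3 bearing: y=sinΔλ·cosφ2=0.14796091, x=cosφ1·sinφ2-sinφ1·cosφ2·cosΔλ=0.78739404; θ=atan2(y, x)=10.6425° ≈ 10.6°
Leg 4: φ1=0.6306835, φ2=-1.1550851, Δφ=-1.7857685, Δλ=-1.0032484 rad; a=sin²(Δφ/2)+cosφ1·cosφ2·sin²(Δλ/2)=0.6820719547; c=2·atan2(√a, √(1-a))=1.943509764; dist=6371·c=12382.101 ≈ 12382.1 km; running total=51783.8 km
Leg 4 bearing: y=sinΔλ·cosφ2=-0.34052723, x=cosφ1·sinφ2-sinφ1·cosφ2·cosΔλ=-0.86685663; θ=atan2(y, x)=-158.5536° <0 so +360° → 201.4464° ≈ 201.4°
Leg 5: φ1=-1.1550851, φ2=0.5895583, Δφ=1.7446433, Δλ=-1.8299166 rad; a=sin²(Δφ/2)+cosφ1·cosφ2·sin²(Δλ/2)=0.7973237825; c=2·atan2(√a, √(1-a))=2.207623545; dist=6371·c=14064.770 ≈ 14064.8 km; running total=65848.6 km
Leg 5 bearing: y=sinΔλ·cosφ2=-0.80343784, x=cosφ1·sinφ2-sinφ1·cosφ2·cosΔλ=0.02969706; θ=atan2(y, x)=-87.8832° <0 so +360° → 272.1168° ≈ 272.1°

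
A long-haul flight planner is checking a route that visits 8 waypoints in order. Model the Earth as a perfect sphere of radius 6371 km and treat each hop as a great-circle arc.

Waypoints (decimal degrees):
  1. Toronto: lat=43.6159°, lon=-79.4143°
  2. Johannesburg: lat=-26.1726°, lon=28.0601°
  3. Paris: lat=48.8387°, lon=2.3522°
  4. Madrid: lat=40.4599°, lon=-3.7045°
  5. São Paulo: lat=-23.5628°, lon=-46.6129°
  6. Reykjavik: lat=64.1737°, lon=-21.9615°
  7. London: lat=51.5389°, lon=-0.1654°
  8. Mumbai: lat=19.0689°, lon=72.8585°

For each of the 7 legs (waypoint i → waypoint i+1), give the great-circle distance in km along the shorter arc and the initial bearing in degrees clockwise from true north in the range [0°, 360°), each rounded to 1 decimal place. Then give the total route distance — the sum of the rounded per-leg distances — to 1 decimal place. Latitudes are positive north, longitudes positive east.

Leg 1: dist=13338.8 km, bearing=98.9°
Leg 2: dist=8723.7 km, bearing=343.1°
Leg 3: dist=1046.8 km, bearing=209.4°
Leg 4: dist=8388.4 km, bearing=220.1°
Leg 5: dist=9987.8 km, bearing=10.5°
Leg 6: dist=1887.9 km, bearing=127.7°
Leg 7: dist=7193.6 km, bearing=90.8°
Total: 50567.0 km

Leg 1: φ1=0.7612411, φ2=-0.4567980, Δφ=-1.2180391, Δλ=1.8757821 rad; a=sin²(Δφ/2)+cosφ1·cosφ2·sin²(Δλ/2)=0.7496852720; c=2·atan2(√a, √(1-a))=2.093668422; dist=6371·c=13338.762 ≈ 13338.8 km; running total=13338.8 km
Leg 1 bearing: y=sinΔλ·cosφ2=0.85605228, x=cosφ1·sinφ2-sinφ1·cosφ2·cosΔλ=-0.13342996; θ=atan2(y, x)=98.8592° ≈ 98.9°
Leg 2: φ1=-0.4567980, φ2=0.8523961, Δφ=1.3091942, Δλ=-0.4486875 rad; a=sin²(Δφ/2)+cosφ1·cosφ2·sin²(Δλ/2)=0.3999201664; c=2·atan2(√a, √(1-a))=1.369275444; dist=6371·c=8723.654 ≈ 8723.7 km; running total=22062.5 km
Leg 2 bearing: y=sinΔλ·cosφ2=-0.28550798, x=cosφ1·sinφ2-sinφ1·cosφ2·cosΔλ=0.93724132; θ=atan2(y, x)=-16.9421° <0 so +360° → 343.0579° ≈ 343.1°
Leg 3: φ1=0.8523961, φ2=0.7061585, Δφ=-0.1462376, Δλ=-0.1057094 rad; a=sin²(Δφ/2)+cosφ1·cosφ2·sin²(Δλ/2)=0.0067345374; c=2·atan2(√a, √(1-a))=0.164313237; dist=6371·c=1046.840 ≈ 1046.8 km; running total=23109.3 km
Leg 3 bearing: y=sinΔλ·cosφ2=-0.08028034, x=cosφ1·sinφ2-sinφ1·cosφ2·cosΔλ=-0.14251947; θ=atan2(y, x)=-150.6077° <0 so +360° → 209.3923° ≈ 209.4°
Leg 4: φ1=0.7061585, φ2=-0.4112484, Δφ=-1.1174069, Δλ=-0.7488929 rad; a=sin²(Δφ/2)+cosφ1·cosφ2·sin²(Δλ/2)=0.3742924815; c=2·atan2(√a, √(1-a))=1.316654351; dist=6371·c=8388.405 ≈ 8388.4 km; running total=31497.7 km
Leg 4 bearing: y=sinΔλ·cosφ2=-0.62406248, x=cosφ1·sinφ2-sinφ1·cosφ2·cosΔλ=-0.73982194; θ=atan2(y, x)=-139.8513° <0 so +360° → 220.1487° ≈ 220.1°
Leg 5: φ1=-0.4112484, φ2=1.1200424, Δφ=1.5312908, Δλ=0.4302481 rad; a=sin²(Δφ/2)+cosφ1·cosφ2·sin²(Δλ/2)=0.4984489898; c=2·atan2(√a, √(1-a))=1.567694301; dist=6371·c=9987.780 ≈ 9987.8 km; running total=41485.5 km
Leg 5 bearing: y=sinΔλ·cosφ2=0.18170563, x=cosφ1·sinφ2-sinφ1·cosφ2·cosΔλ=0.98334808; θ=atan2(y, x)=10.4692° ≈ 10.5°
Leg 6: φ1=1.1200424, φ2=0.8995235, Δφ=-0.2205189, Δλ=0.3804137 rad; a=sin²(Δφ/2)+cosφ1·cosφ2·sin²(Δλ/2)=0.0217933947; c=2·atan2(√a, √(1-a))=0.296334800; dist=6371·c=1887.949 ≈ 1887.9 km; running total=43373.4 km
Leg 6 bearing: y=sinΔλ·cosφ2=0.23094523, x=cosφ1·sinφ2-sinφ1·cosφ2·cosΔλ=-0.17871226; θ=atan2(y, x)=127.7338° ≈ 127.7°
Leg 7: φ1=0.8995235, φ2=0.3328151, Δφ=-0.5667084, Δλ=1.2745075 rad; a=sin²(Δφ/2)+cosφ1·cosφ2·sin²(Δλ/2)=0.2862715258; c=2·atan2(√a, √(1-a))=1.129118426; dist=6371·c=7193.613 ≈ 7193.6 km; running total=50567.0 km
Leg 7 bearing: y=sinΔλ·cosφ2=0.90394405, x=cosφ1·sinφ2-sinφ1·cosφ2·cosΔλ=-0.01287325; θ=atan2(y, x)=90.8159° ≈ 90.8°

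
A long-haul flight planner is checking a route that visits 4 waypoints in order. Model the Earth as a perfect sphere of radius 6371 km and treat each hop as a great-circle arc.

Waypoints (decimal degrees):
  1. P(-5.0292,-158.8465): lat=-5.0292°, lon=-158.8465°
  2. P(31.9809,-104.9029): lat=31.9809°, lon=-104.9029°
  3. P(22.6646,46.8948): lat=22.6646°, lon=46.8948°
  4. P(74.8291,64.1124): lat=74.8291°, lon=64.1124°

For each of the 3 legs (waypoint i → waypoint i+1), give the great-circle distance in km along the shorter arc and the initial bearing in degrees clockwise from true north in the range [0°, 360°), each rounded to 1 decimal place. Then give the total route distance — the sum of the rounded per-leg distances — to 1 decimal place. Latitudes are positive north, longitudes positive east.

Leg 1: dist=7027.4 km, bearing=50.2°
Leg 2: dist=13238.8 km, bearing=29.9°
Leg 3: dist=5887.3 km, bearing=5.6°
Total: 26153.5 km

Leg 1: φ1=-0.0877761, φ2=0.5581720, Δφ=0.6459481, Δλ=0.9414934 rad; a=sin²(Δφ/2)+cosφ1·cosφ2·sin²(Δλ/2)=0.2745512800; c=2·atan2(√a, √(1-a))=1.103025793; dist=6371·c=7027.377 ≈ 7027.4 km; running total=7027.4 km
Leg 1 bearing: y=sinΔλ·cosφ2=0.68573709, x=cosφ1·sinφ2-sinφ1·cosφ2·cosΔλ=0.57136341; θ=atan2(y, x)=50.1986° ≈ 50.2°
Leg 2: φ1=0.5581720, φ2=0.3955719, Δφ=-0.1626001, Δλ=2.6493697 rad; a=sin²(Δφ/2)+cosφ1·cosφ2·sin²(Δλ/2)=0.7428562329; c=2·atan2(√a, √(1-a))=2.077974378; dist=6371·c=13238.775 ≈ 13238.8 km; running total=20266.2 km
Leg 2 bearing: y=sinΔλ·cosφ2=0.43609131, x=cosφ1·sinφ2-sinφ1·cosφ2·cosΔλ=0.75756701; θ=atan2(y, x)=29.9268° ≈ 29.9°
Leg 3: φ1=0.3955719, φ2=1.3060142, Δφ=0.9104423, Δλ=0.3005038 rad; a=sin²(Δφ/2)+cosφ1·cosφ2·sin²(Δλ/2)=0.1987126252; c=2·atan2(√a, √(1-a))=0.924072882; dist=6371·c=5887.268 ≈ 5887.3 km; running total=26153.5 km
Leg 3 bearing: y=sinΔλ·cosφ2=0.07746330, x=cosφ1·sinφ2-sinφ1·cosφ2·cosΔλ=0.79429409; θ=atan2(y, x)=5.5701° ≈ 5.6°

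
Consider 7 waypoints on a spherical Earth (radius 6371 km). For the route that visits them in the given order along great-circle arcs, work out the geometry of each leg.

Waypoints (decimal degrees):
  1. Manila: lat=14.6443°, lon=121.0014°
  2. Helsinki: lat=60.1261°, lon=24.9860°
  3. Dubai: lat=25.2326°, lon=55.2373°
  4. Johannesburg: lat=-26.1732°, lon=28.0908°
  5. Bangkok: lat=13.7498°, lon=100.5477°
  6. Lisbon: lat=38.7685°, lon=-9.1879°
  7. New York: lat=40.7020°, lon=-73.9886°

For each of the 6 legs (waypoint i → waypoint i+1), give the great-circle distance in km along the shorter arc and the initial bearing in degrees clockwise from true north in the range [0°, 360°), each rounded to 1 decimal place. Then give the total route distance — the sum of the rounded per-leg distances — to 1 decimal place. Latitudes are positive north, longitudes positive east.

Leg 1: φ1=0.2555913, φ2=1.0493984, Δφ=0.7938072, Δλ=-1.6757849 rad; a=sin²(Δφ/2)+cosφ1·cosφ2·sin²(Δλ/2)=0.4156391292; c=2·atan2(√a, √(1-a))=1.401263652; dist=6371·c=8927.451 ≈ 8927.5 km; running total=8927.5 km
Leg 1 bearing: y=sinΔλ·cosφ2=-0.49535017, x=cosφ1·sinφ2-sinφ1·cosφ2·cosΔλ=0.85215091; θ=atan2(y, x)=-30.1692° <0 so +360° → 329.8308° ≈ 329.8°
Leg 2: φ1=1.0493984, φ2=0.4403919, Δφ=-0.6090065, Δλ=0.5279848 rad; a=sin²(Δφ/2)+cosφ1·cosφ2·sin²(Δλ/2)=0.1205698060; c=2·atan2(√a, √(1-a))=0.709234875; dist=6371·c=4518.535 ≈ 4518.5 km; running total=13446.0 km
Leg 2 bearing: y=sinΔλ·cosφ2=0.45572393, x=cosφ1·sinφ2-sinφ1·cosφ2·cosΔλ=-0.46523823; θ=atan2(y, x)=135.5919° ≈ 135.6°
Leg 3: φ1=0.4403919, φ2=-0.4568085, Δφ=-0.8972005, Δλ=-0.4737958 rad; a=sin²(Δφ/2)+cosφ1·cosφ2·sin²(Δλ/2)=0.2328143768; c=2·atan2(√a, √(1-a))=1.007032622; dist=6371·c=6415.805 ≈ 6415.8 km; running total=19861.8 km
Leg 3 bearing: y=sinΔλ·cosφ2=-0.40948378, x=cosφ1·sinφ2-sinφ1·cosφ2·cosΔλ=-0.73943925; θ=atan2(y, x)=-151.0234° <0 so +360° → 208.9766° ≈ 209.0°
Leg 4: φ1=-0.4568085, φ2=0.2399793, Δφ=0.6967878, Δλ=1.2646115 rad; a=sin²(Δφ/2)+cosφ1·cosφ2·sin²(Δλ/2)=0.4210370121; c=2·atan2(√a, √(1-a))=1.412206410; dist=6371·c=8997.167 ≈ 8997.2 km; running total=28859.0 km
Leg 4 bearing: y=sinΔλ·cosφ2=0.92616621, x=cosφ1·sinφ2-sinφ1·cosφ2·cosΔλ=0.34245517; θ=atan2(y, x)=69.7078° ≈ 69.7°
Leg 5: φ1=0.2399793, φ2=0.6766380, Δφ=0.4366587, Δλ=-1.9152475 rad; a=sin²(Δφ/2)+cosφ1·cosφ2·sin²(Δλ/2)=0.5534537125; c=2·atan2(√a, √(1-a))=1.677908451; dist=6371·c=10689.955 ≈ 10690.0 km; running total=39549.0 km
Leg 5 bearing: y=sinΔλ·cosφ2=-0.73388451, x=cosφ1·sinφ2-sinφ1·cosφ2·cosΔλ=0.67080871; θ=atan2(y, x)=-47.5711° <0 so +360° → 312.4289° ≈ 312.4°
Leg 6: φ1=0.6766380, φ2=0.7103839, Δφ=0.0337459, Δλ=-1.1309856 rad; a=sin²(Δφ/2)+cosφ1·cosφ2·sin²(Δλ/2)=0.1699949071; c=2·atan2(√a, √(1-a))=0.849964008; dist=6371·c=5415.121 ≈ 5415.1 km; running total=44964.1 km
Leg 6 bearing: y=sinΔλ·cosφ2=-0.68596380, x=cosφ1·sinφ2-sinφ1·cosφ2·cosΔλ=0.30633350; θ=atan2(y, x)=-65.9357° <0 so +360° → 294.0643° ≈ 294.1°

Leg 1: dist=8927.5 km, bearing=329.8°
Leg 2: dist=4518.5 km, bearing=135.6°
Leg 3: dist=6415.8 km, bearing=209.0°
Leg 4: dist=8997.2 km, bearing=69.7°
Leg 5: dist=10690.0 km, bearing=312.4°
Leg 6: dist=5415.1 km, bearing=294.1°
Total: 44964.1 km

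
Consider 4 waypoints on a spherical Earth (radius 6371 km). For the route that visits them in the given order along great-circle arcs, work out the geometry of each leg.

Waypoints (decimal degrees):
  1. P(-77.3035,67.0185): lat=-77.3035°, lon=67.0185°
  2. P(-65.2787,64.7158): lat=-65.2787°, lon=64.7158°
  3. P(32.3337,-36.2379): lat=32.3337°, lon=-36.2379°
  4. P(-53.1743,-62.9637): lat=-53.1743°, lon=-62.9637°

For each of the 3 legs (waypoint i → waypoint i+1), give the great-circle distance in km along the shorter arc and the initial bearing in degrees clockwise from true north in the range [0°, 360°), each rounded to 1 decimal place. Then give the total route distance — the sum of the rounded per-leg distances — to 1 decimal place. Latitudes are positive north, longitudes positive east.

Leg 1: dist=1339.4 km, bearing=355.4°
Leg 2: dist=13740.5 km, bearing=275.4°
Leg 3: dist=9853.3 km, bearing=195.6°
Total: 24933.2 km

Leg 1: φ1=-1.3492006, φ2=-1.1393282, Δφ=0.2098724, Δλ=-0.0401897 rad; a=sin²(Δφ/2)+cosφ1·cosφ2·sin²(Δλ/2)=0.0110083527; c=2·atan2(√a, √(1-a))=0.210228316; dist=6371·c=1339.365 ≈ 1339.4 km; running total=1339.4 km
Leg 1 bearing: y=sinΔλ·cosφ2=-0.01680300, x=cosφ1·sinφ2-sinφ1·cosφ2·cosΔλ=0.20800561; θ=atan2(y, x)=-4.6184° <0 so +360° → 355.3816° ≈ 355.4°
Leg 2: φ1=-1.1393282, φ2=0.5643295, Δφ=1.7036578, Δλ=-1.7619745 rad; a=sin²(Δφ/2)+cosφ1·cosφ2·sin²(Δλ/2)=0.7764880479; c=2·atan2(√a, √(1-a))=2.156728247; dist=6371·c=13740.516 ≈ 13740.5 km; running total=15079.9 km
Leg 2 bearing: y=sinΔλ·cosφ2=-0.82955334, x=cosφ1·sinφ2-sinφ1·cosφ2·cosΔλ=0.07783759; θ=atan2(y, x)=-84.6396° <0 so +360° → 275.3604° ≈ 275.4°
Leg 3: φ1=0.5643295, φ2=-0.9280666, Δφ=-1.4923961, Δλ=-0.4664532 rad; a=sin²(Δφ/2)+cosφ1·cosφ2·sin²(Δλ/2)=0.4878921696; c=2·atan2(√a, √(1-a))=1.546578299; dist=6371·c=9853.250 ≈ 9853.3 km; running total=24933.2 km
Leg 3 bearing: y=sinΔλ·cosφ2=-0.26955513, x=cosφ1·sinφ2-sinφ1·cosφ2·cosΔλ=-0.96268044; θ=atan2(y, x)=-164.3575° <0 so +360° → 195.6425° ≈ 195.6°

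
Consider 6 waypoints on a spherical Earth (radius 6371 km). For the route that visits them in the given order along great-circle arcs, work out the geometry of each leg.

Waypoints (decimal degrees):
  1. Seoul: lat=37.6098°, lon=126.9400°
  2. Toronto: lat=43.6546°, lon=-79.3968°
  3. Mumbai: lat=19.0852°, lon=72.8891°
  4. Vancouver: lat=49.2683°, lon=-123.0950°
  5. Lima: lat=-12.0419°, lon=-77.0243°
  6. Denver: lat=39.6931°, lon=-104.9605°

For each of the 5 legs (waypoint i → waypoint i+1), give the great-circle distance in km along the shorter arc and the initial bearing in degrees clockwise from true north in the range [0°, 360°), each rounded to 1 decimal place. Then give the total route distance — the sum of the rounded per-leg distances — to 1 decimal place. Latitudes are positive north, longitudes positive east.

Leg 1: dist=10597.0 km, bearing=18.8°
Leg 2: dist=12488.1 km, bearing=28.4°
Leg 3: dist=12251.9 km, bearing=11.0°
Leg 4: dist=8168.6 km, bearing=132.7°
Leg 5: dist=6436.6 km, bearing=334.8°
Total: 49942.2 km

Leg 1: φ1=0.6564148, φ2=0.7619165, Δφ=0.1055017, Δλ=-3.6012565 rad; a=sin²(Δφ/2)+cosφ1·cosφ2·sin²(Δλ/2)=0.5461910978; c=2·atan2(√a, √(1-a))=1.663310435; dist=6371·c=10596.951 ≈ 10597.0 km; running total=10597.0 km
Leg 1 bearing: y=sinΔλ·cosφ2=0.32098490, x=cosφ1·sinφ2-sinφ1·cosφ2·cosΔλ=0.94256789; θ=atan2(y, x)=18.8059° ≈ 18.8°
Leg 2: φ1=0.7619165, φ2=0.3330996, Δφ=-0.4288169, Δλ=2.6578904 rad; a=sin²(Δφ/2)+cosφ1·cosφ2·sin²(Δλ/2)=0.6897961884; c=2·atan2(√a, √(1-a))=1.960151983; dist=6371·c=12488.128 ≈ 12488.1 km; running total=23085.1 km
Leg 2 bearing: y=sinΔλ·cosφ2=0.43949716, x=cosφ1·sinφ2-sinφ1·cosφ2·cosΔλ=0.81409574; θ=atan2(y, x)=28.3628° ≈ 28.4°
Leg 3: φ1=0.3330996, φ2=0.8598941, Δφ=0.5267945, Δλ=-3.4205678 rad; a=sin²(Δφ/2)+cosφ1·cosφ2·sin²(Δλ/2)=0.6725190732; c=2·atan2(√a, √(1-a))=1.923075754; dist=6371·c=12251.916 ≈ 12251.9 km; running total=35337.0 km
Leg 3 bearing: y=sinΔλ·cosφ2=0.17968420, x=cosφ1·sinφ2-sinφ1·cosφ2·cosΔλ=0.92122867; θ=atan2(y, x)=11.0369° ≈ 11.0°
Leg 4: φ1=0.8598941, φ2=-0.2101708, Δφ=-1.0700649, Δλ=0.8040854 rad; a=sin²(Δφ/2)+cosφ1·cosφ2·sin²(Δλ/2)=0.3576780237; c=2·atan2(√a, √(1-a))=1.282161331; dist=6371·c=8168.6498 ≈ 8168.6 km; running total=43505.6 km
Leg 4 bearing: y=sinΔλ·cosφ2=0.70434871, x=cosφ1·sinφ2-sinφ1·cosφ2·cosΔλ=-0.65028510; θ=atan2(y, x)=132.7145° ≈ 132.7°
Leg 5: φ1=-0.2101708, φ2=0.6927753, Δφ=0.9029461, Δλ=-0.4875787 rad; a=sin²(Δφ/2)+cosφ1·cosφ2·sin²(Δλ/2)=0.2341973070; c=2·atan2(√a, √(1-a))=1.010301490; dist=6371·c=6436.631 ≈ 6436.6 km; running total=49942.2 km
Leg 5 bearing: y=sinΔλ·cosφ2=-0.36049057, x=cosφ1·sinφ2-sinφ1·cosφ2·cosΔλ=0.76644782; θ=atan2(y, x)=-25.1894° <0 so +360° → 334.8106° ≈ 334.8°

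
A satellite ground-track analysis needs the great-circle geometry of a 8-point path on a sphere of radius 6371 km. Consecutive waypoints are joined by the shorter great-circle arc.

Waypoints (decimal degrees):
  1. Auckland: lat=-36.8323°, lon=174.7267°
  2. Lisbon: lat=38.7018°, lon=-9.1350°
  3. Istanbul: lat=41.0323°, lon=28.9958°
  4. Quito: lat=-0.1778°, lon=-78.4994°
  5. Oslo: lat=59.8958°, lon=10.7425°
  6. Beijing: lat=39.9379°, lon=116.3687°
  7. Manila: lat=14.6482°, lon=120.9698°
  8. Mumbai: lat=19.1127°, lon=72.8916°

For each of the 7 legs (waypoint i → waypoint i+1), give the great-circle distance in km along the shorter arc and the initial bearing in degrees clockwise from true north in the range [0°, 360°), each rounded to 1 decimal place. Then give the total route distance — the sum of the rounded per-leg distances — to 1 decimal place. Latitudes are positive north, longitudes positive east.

Leg 1: dist=19617.1 km, bearing=57.3°
Leg 2: dist=3238.7 km, bearing=73.1°
Leg 3: dist=11478.3 km, bearing=281.6°
Leg 4: dist=9982.4 km, bearing=30.1°
Leg 5: dist=7021.1 km, bearing=55.9°
Leg 6: dist=2847.5 km, bearing=169.7°
Leg 7: dist=5124.6 km, bearing=282.6°
Total: 59309.7 km

Leg 1: φ1=-0.6428449, φ2=0.6754738, Δφ=1.3183187, Δλ=-3.2089920 rad; a=sin²(Δφ/2)+cosφ1·cosφ2·sin²(Δλ/2)=0.9990247508; c=2·atan2(√a, √(1-a))=3.079124538; dist=6371·c=19617.102 ≈ 19617.1 km; running total=19617.1 km
Leg 1 bearing: y=sinΔλ·cosφ2=0.05255939, x=cosφ1·sinφ2-sinφ1·cosφ2·cosΔλ=0.03368535; θ=atan2(y, x)=57.3442° ≈ 57.3°
Leg 2: φ1=0.6754738, φ2=0.7161487, Δφ=0.0406749, Δλ=0.6655080 rad; a=sin²(Δφ/2)+cosφ1·cosφ2·sin²(Δλ/2)=0.0632263391; c=2·atan2(√a, √(1-a))=0.508353061; dist=6371·c=3238.717 ≈ 3238.7 km; running total=22855.8 km
Leg 2 bearing: y=sinΔλ·cosφ2=0.46577364, x=cosφ1·sinφ2-sinφ1·cosφ2·cosΔλ=0.14131522; θ=atan2(y, x)=73.1223° ≈ 73.1°
Leg 3: φ1=0.7161487, φ2=-0.0031032, Δφ=-0.7192519, Δλ=-1.8761452 rad; a=sin²(Δφ/2)+cosφ1·cosφ2·sin²(Δλ/2)=0.6144050646; c=2·atan2(√a, √(1-a))=1.801651537; dist=6371·c=11478.322 ≈ 11478.3 km; running total=34334.1 km
Leg 3 bearing: y=sinΔλ·cosφ2=-0.95373755, x=cosφ1·sinφ2-sinφ1·cosφ2·cosΔλ=0.19501440; θ=atan2(y, x)=-78.4438° <0 so +360° → 281.5562° ≈ 281.6°
Leg 4: φ1=-0.0031032, φ2=1.0453789, Δφ=1.0484821, Δλ=1.5575650 rad; a=sin²(Δφ/2)+cosφ1·cosφ2·sin²(Δλ/2)=0.4980241712; c=2·atan2(√a, √(1-a))=1.566844659; dist=6371·c=9982.367 ≈ 9982.4 km; running total=44316.5 km
Leg 4 bearing: y=sinΔλ·cosφ2=0.50153025, x=cosφ1·sinφ2-sinφ1·cosφ2·cosΔλ=0.86513108; θ=atan2(y, x)=30.1016° ≈ 30.1°
Leg 5: φ1=1.0453789, φ2=0.6970479, Δφ=-0.3483311, Δλ=1.8435250 rad; a=sin²(Δφ/2)+cosφ1·cosφ2·sin²(Δλ/2)=0.2741117296; c=2·atan2(√a, √(1-a))=1.102040645; dist=6371·c=7021.101 ≈ 7021.1 km; running total=51337.6 km
Leg 5 bearing: y=sinΔλ·cosφ2=0.73840156, x=cosφ1·sinφ2-sinφ1·cosφ2·cosΔλ=0.50066066; θ=atan2(y, x)=55.8614° ≈ 55.9°
Leg 6: φ1=0.6970479, φ2=0.2556593, Δφ=-0.4413885, Δλ=0.0803043 rad; a=sin²(Δφ/2)+cosφ1·cosφ2·sin²(Δλ/2)=0.0491156356; c=2·atan2(√a, √(1-a))=0.446951916; dist=6371·c=2847.531 ≈ 2847.5 km; running total=54185.1 km
Leg 6 bearing: y=sinΔλ·cosφ2=0.07761072, x=cosφ1·sinφ2-sinφ1·cosφ2·cosΔλ=-0.42519376; θ=atan2(y, x)=169.6557° ≈ 169.7°
Leg 7: φ1=0.2556593, φ2=0.3335795, Δφ=0.0779202, Δλ=-0.8391229 rad; a=sin²(Δφ/2)+cosφ1·cosφ2·sin²(Δλ/2)=0.1532155980; c=2·atan2(√a, √(1-a))=0.804365026; dist=6371·c=5124.610 ≈ 5124.6 km; running total=59309.7 km
Leg 7 bearing: y=sinΔλ·cosφ2=-0.70304224, x=cosφ1·sinφ2-sinφ1·cosφ2·cosΔλ=0.15714299; θ=atan2(y, x)=-77.4004° <0 so +360° → 282.5996° ≈ 282.6°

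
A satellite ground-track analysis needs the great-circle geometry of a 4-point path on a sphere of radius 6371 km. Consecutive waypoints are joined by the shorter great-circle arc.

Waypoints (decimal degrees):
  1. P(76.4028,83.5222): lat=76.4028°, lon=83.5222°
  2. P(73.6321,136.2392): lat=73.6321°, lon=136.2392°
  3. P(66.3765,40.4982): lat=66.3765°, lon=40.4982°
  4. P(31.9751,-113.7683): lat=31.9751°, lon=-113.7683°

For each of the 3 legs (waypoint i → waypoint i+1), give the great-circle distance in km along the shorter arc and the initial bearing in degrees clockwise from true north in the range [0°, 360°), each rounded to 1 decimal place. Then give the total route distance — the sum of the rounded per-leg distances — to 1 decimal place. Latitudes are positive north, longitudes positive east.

Leg 1: dist=1491.8 km, bearing=75.1°
Leg 2: dist=3313.5 km, bearing=306.6°
Leg 3: dist=8861.2 km, bearing=338.0°
Total: 13666.5 km

Leg 1: φ1=1.3334804, φ2=1.2851226, Δφ=-0.0483578, Δλ=0.9200852 rad; a=sin²(Δφ/2)+cosφ1·cosφ2·sin²(Δλ/2)=0.0136440763; c=2·atan2(√a, √(1-a))=0.234150255; dist=6371·c=1491.771 ≈ 1491.8 km; running total=1491.8 km
Leg 1 bearing: y=sinΔλ·cosφ2=0.22421823, x=cosφ1·sinφ2-sinφ1·cosφ2·cosΔλ=0.05964768; θ=atan2(y, x)=75.1029° ≈ 75.1°
Leg 2: φ1=1.2851226, φ2=1.1584885, Δφ=-0.1266341, Δλ=-1.6709957 rad; a=sin²(Δφ/2)+cosφ1·cosφ2·sin²(Δλ/2)=0.0661147047; c=2·atan2(√a, √(1-a))=0.520097780; dist=6371·c=3313.543 ≈ 3313.5 km; running total=4805.3 km
Leg 2 bearing: y=sinΔλ·cosφ2=-0.39871491, x=cosφ1·sinφ2-sinφ1·cosφ2·cosΔλ=0.29664899; θ=atan2(y, x)=-53.3503° <0 so +360° → 306.6497° ≈ 306.6°
Leg 3: φ1=1.1584885, φ2=0.5580708, Δφ=-0.6004177, Δλ=-2.6924584 rad; a=sin²(Δφ/2)+cosφ1·cosφ2·sin²(Δλ/2)=0.4105199734; c=2·atan2(√a, √(1-a))=1.390866988; dist=6371·c=8861.214 ≈ 8861.2 km; running total=13666.5 km
Leg 3 bearing: y=sinΔλ·cosφ2=-0.36831045, x=cosφ1·sinφ2-sinφ1·cosφ2·cosΔλ=0.91231613; θ=atan2(y, x)=-21.9844° <0 so +360° → 338.0156° ≈ 338.0°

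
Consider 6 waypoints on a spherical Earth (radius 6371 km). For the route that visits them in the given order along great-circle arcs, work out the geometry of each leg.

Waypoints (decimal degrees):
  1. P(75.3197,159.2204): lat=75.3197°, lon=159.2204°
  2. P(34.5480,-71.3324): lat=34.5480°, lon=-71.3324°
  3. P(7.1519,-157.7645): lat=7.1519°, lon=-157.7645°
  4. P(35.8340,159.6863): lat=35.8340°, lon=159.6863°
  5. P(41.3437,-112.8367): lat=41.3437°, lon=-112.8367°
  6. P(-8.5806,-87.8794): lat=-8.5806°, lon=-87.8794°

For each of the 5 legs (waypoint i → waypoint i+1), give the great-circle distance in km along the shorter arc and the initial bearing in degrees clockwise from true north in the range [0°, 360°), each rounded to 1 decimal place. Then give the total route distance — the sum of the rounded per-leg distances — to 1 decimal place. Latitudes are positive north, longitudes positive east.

Leg 1: φ1=1.3145768, φ2=0.6029763, Δφ=-0.7116004, Δλ=-4.0239055 rad; a=sin²(Δφ/2)+cosφ1·cosφ2·sin²(Δλ/2)=0.2920195995; c=2·atan2(√a, √(1-a))=1.141797237; dist=6371·c=7274.390 ≈ 7274.4 km; running total=7274.4 km
Leg 1 bearing: y=sinΔλ·cosφ2=0.63603219, x=cosφ1·sinφ2-sinφ1·cosφ2·cosΔλ=0.64995359; θ=atan2(y, x)=44.3798° ≈ 44.4°
Leg 2: φ1=0.6029763, φ2=0.1248242, Δφ=-0.4781521, Δλ=-1.5085247 rad; a=sin²(Δφ/2)+cosφ1·cosφ2·sin²(Δλ/2)=0.4392690845; c=2·atan2(√a, √(1-a))=1.449033842; dist=6371·c=9231.795 ≈ 9231.8 km; running total=16506.2 km
Leg 2 bearing: y=sinΔλ·cosφ2=-0.99029640, x=cosφ1·sinφ2-sinφ1·cosφ2·cosΔλ=0.06752824; θ=atan2(y, x)=-86.0990° <0 so +360° → 273.9010° ≈ 273.9°
Leg 3: φ1=0.1248242, φ2=0.6254213, Δφ=0.5005971, Δλ=5.5405617 rad; a=sin²(Δφ/2)+cosφ1·cosφ2·sin²(Δλ/2)=0.1672535809; c=2·atan2(√a, √(1-a))=0.842642420; dist=6371·c=5368.475 ≈ 5368.5 km; running total=21874.7 km
Leg 3 bearing: y=sinΔλ·cosφ2=-0.54822523, x=cosφ1·sinφ2-sinφ1·cosφ2·cosΔλ=0.50652579; θ=atan2(y, x)=-47.2640° <0 so +360° → 312.7360° ≈ 312.7°
Leg 4: φ1=0.6254213, φ2=0.7215837, Δφ=0.0961624, Δλ=-4.7564236 rad; a=sin²(Δφ/2)+cosφ1·cosφ2·sin²(Δλ/2)=0.2932404105; c=2·atan2(√a, √(1-a))=1.144480516; dist=6371·c=7291.485 ≈ 7291.5 km; running total=29166.2 km
Leg 4 bearing: y=sinΔλ·cosφ2=0.75003276, x=cosφ1·sinφ2-sinφ1·cosφ2·cosΔλ=0.51619061; θ=atan2(y, x)=55.4633° ≈ 55.5°
Leg 5: φ1=0.7215837, φ2=-0.1497597, Δφ=-0.8713434, Δλ=0.4355871 rad; a=sin²(Δφ/2)+cosφ1·cosφ2·sin²(Δλ/2)=0.2127601548; c=2·atan2(√a, √(1-a))=0.958827993; dist=6371·c=6108.693 ≈ 6108.7 km; running total=35274.9 km
Leg 5 bearing: y=sinΔλ·cosφ2=0.41721989, x=cosφ1·sinφ2-sinφ1·cosφ2·cosΔλ=-0.70420214; θ=atan2(y, x)=149.3545° ≈ 149.4°

Leg 1: dist=7274.4 km, bearing=44.4°
Leg 2: dist=9231.8 km, bearing=273.9°
Leg 3: dist=5368.5 km, bearing=312.7°
Leg 4: dist=7291.5 km, bearing=55.5°
Leg 5: dist=6108.7 km, bearing=149.4°
Total: 35274.9 km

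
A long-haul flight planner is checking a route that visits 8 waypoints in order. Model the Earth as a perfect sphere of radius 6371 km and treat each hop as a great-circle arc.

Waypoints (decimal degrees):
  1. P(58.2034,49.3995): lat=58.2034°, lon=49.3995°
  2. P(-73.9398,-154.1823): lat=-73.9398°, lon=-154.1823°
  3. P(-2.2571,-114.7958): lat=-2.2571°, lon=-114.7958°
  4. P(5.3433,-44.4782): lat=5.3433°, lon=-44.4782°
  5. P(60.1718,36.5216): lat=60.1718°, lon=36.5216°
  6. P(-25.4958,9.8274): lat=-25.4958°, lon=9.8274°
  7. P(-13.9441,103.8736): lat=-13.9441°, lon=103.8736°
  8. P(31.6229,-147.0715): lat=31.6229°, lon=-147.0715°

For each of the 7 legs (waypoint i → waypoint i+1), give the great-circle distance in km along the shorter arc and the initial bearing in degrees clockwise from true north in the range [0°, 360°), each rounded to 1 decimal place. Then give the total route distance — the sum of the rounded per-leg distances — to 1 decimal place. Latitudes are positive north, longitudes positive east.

Leg 1: dist=17999.0 km, bearing=159.2°
Leg 2: dist=8387.9 km, bearing=40.9°
Leg 3: dist=7855.4 km, bearing=83.5°
Leg 4: dist=8995.0 km, bearing=29.8°
Leg 5: dist=9831.1 km, bearing=203.9°
Leg 6: dist=9740.4 km, bearing=104.3°
Leg 7: dist=12602.6 km, bearing=61.2°
Total: 75411.4 km

Leg 1: φ1=1.0158410, φ2=-1.2904930, Δφ=-2.3063339, Δλ=-3.5531727 rad; a=sin²(Δφ/2)+cosφ1·cosφ2·sin²(Δλ/2)=0.9751733129; c=2·atan2(√a, √(1-a))=2.825144196; dist=6371·c=17998.994 ≈ 17999.0 km; running total=17999.0 km
Leg 1 bearing: y=sinΔλ·cosφ2=0.11067490, x=cosφ1·sinφ2-sinφ1·cosφ2·cosΔλ=-0.29084765; θ=atan2(y, x)=159.1669° ≈ 159.2°
Leg 2: φ1=-1.2904930, φ2=-0.0393938, Δφ=1.2510991, Δλ=0.6874241 rad; a=sin²(Δφ/2)+cosφ1·cosφ2·sin²(Δλ/2)=0.3742516952; c=2·atan2(√a, √(1-a))=1.316570071; dist=6371·c=8387.868 ≈ 8387.9 km; running total=26386.9 km
Leg 2 bearing: y=sinΔλ·cosφ2=0.63405612, x=cosφ1·sinφ2-sinφ1·cosφ2·cosΔλ=0.73124708; θ=atan2(y, x)=40.9282° ≈ 40.9°
Leg 3: φ1=-0.0393938, φ2=0.0932582, Δφ=0.1326520, Δλ=1.2272736 rad; a=sin²(Δφ/2)+cosφ1·cosφ2·sin²(Δλ/2)=0.3342926034; c=2·atan2(√a, √(1-a))=1.232993606; dist=6371·c=7855.402 ≈ 7855.4 km; running total=34242.3 km
Leg 3 bearing: y=sinΔλ·cosφ2=0.93748254, x=cosφ1·sinφ2-sinφ1·cosφ2·cosΔλ=0.10625782; θ=atan2(y, x)=83.5335° ≈ 83.5°
Leg 4: φ1=0.0932582, φ2=1.0501960, Δφ=0.9569378, Δλ=1.4137132 rad; a=sin²(Δφ/2)+cosφ1·cosφ2·sin²(Δλ/2)=0.4208697833; c=2·atan2(√a, √(1-a))=1.411867693; dist=6371·c=8995.009 ≈ 8995.0 km; running total=43237.3 km
Leg 4 bearing: y=sinΔλ·cosφ2=0.49127690, x=cosφ1·sinφ2-sinφ1·cosφ2·cosΔλ=0.85650490; θ=atan2(y, x)=29.8379° ≈ 29.8°
Leg 5: φ1=1.0501960, φ2=-0.4449857, Δφ=-1.4951817, Δλ=-0.4659017 rad; a=sin²(Δφ/2)+cosφ1·cosφ2·sin²(Δλ/2)=0.4861546109; c=2·atan2(√a, √(1-a))=1.543102009; dist=6371·c=9831.103 ≈ 9831.1 km; running total=53068.4 km
Leg 5 bearing: y=sinΔλ·cosφ2=-0.40548126, x=cosφ1·sinφ2-sinφ1·cosφ2·cosΔλ=-0.91368384; θ=atan2(y, x)=-156.0690° <0 so +360° → 203.9310° ≈ 203.9°
Leg 6: φ1=-0.4449857, φ2=-0.2433705, Δφ=0.2016152, Δλ=1.6414158 rad; a=sin²(Δφ/2)+cosφ1·cosφ2·sin²(Δλ/2)=0.4790430140; c=2·atan2(√a, √(1-a))=1.528870073; dist=6371·c=9740.431 ≈ 9740.4 km; running total=62808.8 km
Leg 6 bearing: y=sinΔλ·cosφ2=0.96811222, x=cosφ1·sinφ2-sinφ1·cosφ2·cosΔλ=-0.24698571; θ=atan2(y, x)=104.3121° ≈ 104.3°
Leg 7: φ1=-0.2433705, φ2=0.5519237, Δφ=0.7952942, Δλ=-4.3798182 rad; a=sin²(Δφ/2)+cosφ1·cosφ2·sin²(Δλ/2)=0.6980778167; c=2·atan2(√a, √(1-a))=1.978122445; dist=6371·c=12602.618 ≈ 12602.6 km; running total=75411.4 km
Leg 7 bearing: y=sinΔλ·cosφ2=0.80485955, x=cosφ1·sinφ2-sinφ1·cosφ2·cosΔλ=0.44188439; θ=atan2(y, x)=61.2323° ≈ 61.2°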